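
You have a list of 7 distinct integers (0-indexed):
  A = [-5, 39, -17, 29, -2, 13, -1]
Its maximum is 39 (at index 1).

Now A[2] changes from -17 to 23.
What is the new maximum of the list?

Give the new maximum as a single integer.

Old max = 39 (at index 1)
Change: A[2] -17 -> 23
Changed element was NOT the old max.
  New max = max(old_max, new_val) = max(39, 23) = 39

Answer: 39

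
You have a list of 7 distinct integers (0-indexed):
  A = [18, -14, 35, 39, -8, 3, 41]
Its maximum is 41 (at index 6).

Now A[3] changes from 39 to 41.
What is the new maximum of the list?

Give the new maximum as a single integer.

Answer: 41

Derivation:
Old max = 41 (at index 6)
Change: A[3] 39 -> 41
Changed element was NOT the old max.
  New max = max(old_max, new_val) = max(41, 41) = 41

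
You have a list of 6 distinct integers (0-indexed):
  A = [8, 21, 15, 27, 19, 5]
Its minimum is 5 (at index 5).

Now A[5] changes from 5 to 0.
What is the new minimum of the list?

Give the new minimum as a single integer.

Answer: 0

Derivation:
Old min = 5 (at index 5)
Change: A[5] 5 -> 0
Changed element WAS the min. Need to check: is 0 still <= all others?
  Min of remaining elements: 8
  New min = min(0, 8) = 0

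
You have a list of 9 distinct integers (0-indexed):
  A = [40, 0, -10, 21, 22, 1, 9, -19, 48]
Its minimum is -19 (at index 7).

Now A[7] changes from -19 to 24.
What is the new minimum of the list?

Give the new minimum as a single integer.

Answer: -10

Derivation:
Old min = -19 (at index 7)
Change: A[7] -19 -> 24
Changed element WAS the min. Need to check: is 24 still <= all others?
  Min of remaining elements: -10
  New min = min(24, -10) = -10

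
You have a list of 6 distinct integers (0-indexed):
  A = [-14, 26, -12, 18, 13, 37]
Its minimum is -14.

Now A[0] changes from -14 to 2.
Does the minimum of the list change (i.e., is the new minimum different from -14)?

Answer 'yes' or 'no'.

Old min = -14
Change: A[0] -14 -> 2
Changed element was the min; new min must be rechecked.
New min = -12; changed? yes

Answer: yes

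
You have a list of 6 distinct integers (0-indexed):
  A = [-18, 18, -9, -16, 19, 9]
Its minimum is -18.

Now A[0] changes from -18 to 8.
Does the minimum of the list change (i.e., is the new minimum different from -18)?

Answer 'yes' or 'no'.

Old min = -18
Change: A[0] -18 -> 8
Changed element was the min; new min must be rechecked.
New min = -16; changed? yes

Answer: yes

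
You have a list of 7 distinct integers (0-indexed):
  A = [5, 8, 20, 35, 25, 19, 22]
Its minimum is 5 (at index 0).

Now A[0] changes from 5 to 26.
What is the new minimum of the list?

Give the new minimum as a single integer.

Old min = 5 (at index 0)
Change: A[0] 5 -> 26
Changed element WAS the min. Need to check: is 26 still <= all others?
  Min of remaining elements: 8
  New min = min(26, 8) = 8

Answer: 8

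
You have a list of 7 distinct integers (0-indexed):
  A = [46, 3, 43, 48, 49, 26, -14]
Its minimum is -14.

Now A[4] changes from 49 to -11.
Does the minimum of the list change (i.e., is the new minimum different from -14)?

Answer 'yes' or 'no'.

Answer: no

Derivation:
Old min = -14
Change: A[4] 49 -> -11
Changed element was NOT the min; min changes only if -11 < -14.
New min = -14; changed? no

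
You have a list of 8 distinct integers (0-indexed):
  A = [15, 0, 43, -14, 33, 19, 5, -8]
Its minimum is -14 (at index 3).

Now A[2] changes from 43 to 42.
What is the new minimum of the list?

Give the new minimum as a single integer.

Answer: -14

Derivation:
Old min = -14 (at index 3)
Change: A[2] 43 -> 42
Changed element was NOT the old min.
  New min = min(old_min, new_val) = min(-14, 42) = -14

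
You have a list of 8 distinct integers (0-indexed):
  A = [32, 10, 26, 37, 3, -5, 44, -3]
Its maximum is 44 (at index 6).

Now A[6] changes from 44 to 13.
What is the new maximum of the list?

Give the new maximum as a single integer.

Old max = 44 (at index 6)
Change: A[6] 44 -> 13
Changed element WAS the max -> may need rescan.
  Max of remaining elements: 37
  New max = max(13, 37) = 37

Answer: 37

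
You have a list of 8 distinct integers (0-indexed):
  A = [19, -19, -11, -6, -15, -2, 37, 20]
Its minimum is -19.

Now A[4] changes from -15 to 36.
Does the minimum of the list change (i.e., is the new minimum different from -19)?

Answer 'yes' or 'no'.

Answer: no

Derivation:
Old min = -19
Change: A[4] -15 -> 36
Changed element was NOT the min; min changes only if 36 < -19.
New min = -19; changed? no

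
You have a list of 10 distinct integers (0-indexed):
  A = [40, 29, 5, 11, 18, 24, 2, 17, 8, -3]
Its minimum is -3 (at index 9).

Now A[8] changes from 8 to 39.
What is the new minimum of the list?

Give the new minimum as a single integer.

Answer: -3

Derivation:
Old min = -3 (at index 9)
Change: A[8] 8 -> 39
Changed element was NOT the old min.
  New min = min(old_min, new_val) = min(-3, 39) = -3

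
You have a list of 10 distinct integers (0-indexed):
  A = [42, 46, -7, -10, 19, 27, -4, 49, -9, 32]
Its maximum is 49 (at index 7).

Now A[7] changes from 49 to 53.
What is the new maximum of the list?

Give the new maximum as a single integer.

Answer: 53

Derivation:
Old max = 49 (at index 7)
Change: A[7] 49 -> 53
Changed element WAS the max -> may need rescan.
  Max of remaining elements: 46
  New max = max(53, 46) = 53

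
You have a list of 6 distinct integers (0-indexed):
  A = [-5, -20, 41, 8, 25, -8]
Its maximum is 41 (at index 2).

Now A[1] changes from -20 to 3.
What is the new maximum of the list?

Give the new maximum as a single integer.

Old max = 41 (at index 2)
Change: A[1] -20 -> 3
Changed element was NOT the old max.
  New max = max(old_max, new_val) = max(41, 3) = 41

Answer: 41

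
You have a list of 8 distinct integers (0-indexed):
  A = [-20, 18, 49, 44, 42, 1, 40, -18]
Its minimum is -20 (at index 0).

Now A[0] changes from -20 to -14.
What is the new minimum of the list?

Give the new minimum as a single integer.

Answer: -18

Derivation:
Old min = -20 (at index 0)
Change: A[0] -20 -> -14
Changed element WAS the min. Need to check: is -14 still <= all others?
  Min of remaining elements: -18
  New min = min(-14, -18) = -18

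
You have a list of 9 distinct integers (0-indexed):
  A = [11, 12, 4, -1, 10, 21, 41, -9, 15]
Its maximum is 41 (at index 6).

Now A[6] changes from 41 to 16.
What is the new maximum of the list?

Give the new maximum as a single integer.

Answer: 21

Derivation:
Old max = 41 (at index 6)
Change: A[6] 41 -> 16
Changed element WAS the max -> may need rescan.
  Max of remaining elements: 21
  New max = max(16, 21) = 21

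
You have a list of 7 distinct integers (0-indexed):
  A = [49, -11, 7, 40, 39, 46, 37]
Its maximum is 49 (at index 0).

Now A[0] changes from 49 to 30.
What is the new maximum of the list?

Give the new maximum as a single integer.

Old max = 49 (at index 0)
Change: A[0] 49 -> 30
Changed element WAS the max -> may need rescan.
  Max of remaining elements: 46
  New max = max(30, 46) = 46

Answer: 46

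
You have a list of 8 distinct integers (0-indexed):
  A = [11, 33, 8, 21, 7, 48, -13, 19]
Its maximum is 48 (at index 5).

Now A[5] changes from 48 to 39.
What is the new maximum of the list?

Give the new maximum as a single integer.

Answer: 39

Derivation:
Old max = 48 (at index 5)
Change: A[5] 48 -> 39
Changed element WAS the max -> may need rescan.
  Max of remaining elements: 33
  New max = max(39, 33) = 39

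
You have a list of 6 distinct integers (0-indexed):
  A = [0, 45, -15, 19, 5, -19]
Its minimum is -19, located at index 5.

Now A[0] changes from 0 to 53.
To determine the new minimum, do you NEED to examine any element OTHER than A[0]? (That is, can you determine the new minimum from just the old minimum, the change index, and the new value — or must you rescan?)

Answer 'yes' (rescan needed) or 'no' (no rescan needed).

Old min = -19 at index 5
Change at index 0: 0 -> 53
Index 0 was NOT the min. New min = min(-19, 53). No rescan of other elements needed.
Needs rescan: no

Answer: no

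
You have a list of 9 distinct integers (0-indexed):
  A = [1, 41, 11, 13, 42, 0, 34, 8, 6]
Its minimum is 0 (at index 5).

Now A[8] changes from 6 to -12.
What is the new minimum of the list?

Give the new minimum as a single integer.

Answer: -12

Derivation:
Old min = 0 (at index 5)
Change: A[8] 6 -> -12
Changed element was NOT the old min.
  New min = min(old_min, new_val) = min(0, -12) = -12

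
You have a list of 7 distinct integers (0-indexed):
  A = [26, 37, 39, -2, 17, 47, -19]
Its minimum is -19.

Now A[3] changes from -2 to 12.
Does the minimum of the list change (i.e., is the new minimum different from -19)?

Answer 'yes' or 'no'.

Answer: no

Derivation:
Old min = -19
Change: A[3] -2 -> 12
Changed element was NOT the min; min changes only if 12 < -19.
New min = -19; changed? no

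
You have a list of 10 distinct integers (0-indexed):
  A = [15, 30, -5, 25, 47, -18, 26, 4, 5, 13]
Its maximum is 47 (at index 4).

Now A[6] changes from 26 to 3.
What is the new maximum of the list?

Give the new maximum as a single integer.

Old max = 47 (at index 4)
Change: A[6] 26 -> 3
Changed element was NOT the old max.
  New max = max(old_max, new_val) = max(47, 3) = 47

Answer: 47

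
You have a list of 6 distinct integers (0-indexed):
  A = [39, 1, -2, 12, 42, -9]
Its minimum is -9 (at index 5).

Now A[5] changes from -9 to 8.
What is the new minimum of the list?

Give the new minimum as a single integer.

Old min = -9 (at index 5)
Change: A[5] -9 -> 8
Changed element WAS the min. Need to check: is 8 still <= all others?
  Min of remaining elements: -2
  New min = min(8, -2) = -2

Answer: -2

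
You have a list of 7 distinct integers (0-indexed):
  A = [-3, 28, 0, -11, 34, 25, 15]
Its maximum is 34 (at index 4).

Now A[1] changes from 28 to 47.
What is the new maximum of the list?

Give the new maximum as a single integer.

Old max = 34 (at index 4)
Change: A[1] 28 -> 47
Changed element was NOT the old max.
  New max = max(old_max, new_val) = max(34, 47) = 47

Answer: 47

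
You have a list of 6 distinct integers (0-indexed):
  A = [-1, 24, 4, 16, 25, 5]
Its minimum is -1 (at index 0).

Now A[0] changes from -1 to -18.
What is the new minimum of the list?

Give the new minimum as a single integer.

Answer: -18

Derivation:
Old min = -1 (at index 0)
Change: A[0] -1 -> -18
Changed element WAS the min. Need to check: is -18 still <= all others?
  Min of remaining elements: 4
  New min = min(-18, 4) = -18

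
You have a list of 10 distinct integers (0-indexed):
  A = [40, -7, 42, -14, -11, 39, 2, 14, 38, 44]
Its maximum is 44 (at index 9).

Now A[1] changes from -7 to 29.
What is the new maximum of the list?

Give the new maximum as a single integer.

Answer: 44

Derivation:
Old max = 44 (at index 9)
Change: A[1] -7 -> 29
Changed element was NOT the old max.
  New max = max(old_max, new_val) = max(44, 29) = 44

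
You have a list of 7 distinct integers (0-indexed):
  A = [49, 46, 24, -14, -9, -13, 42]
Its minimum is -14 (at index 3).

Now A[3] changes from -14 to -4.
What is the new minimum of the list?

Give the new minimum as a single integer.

Answer: -13

Derivation:
Old min = -14 (at index 3)
Change: A[3] -14 -> -4
Changed element WAS the min. Need to check: is -4 still <= all others?
  Min of remaining elements: -13
  New min = min(-4, -13) = -13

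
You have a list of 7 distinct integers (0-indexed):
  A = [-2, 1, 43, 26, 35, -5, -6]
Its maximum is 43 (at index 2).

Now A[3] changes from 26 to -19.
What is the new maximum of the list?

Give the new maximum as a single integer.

Answer: 43

Derivation:
Old max = 43 (at index 2)
Change: A[3] 26 -> -19
Changed element was NOT the old max.
  New max = max(old_max, new_val) = max(43, -19) = 43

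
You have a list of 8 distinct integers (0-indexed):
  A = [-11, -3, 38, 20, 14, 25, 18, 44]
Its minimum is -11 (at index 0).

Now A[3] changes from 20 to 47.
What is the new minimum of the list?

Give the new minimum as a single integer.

Old min = -11 (at index 0)
Change: A[3] 20 -> 47
Changed element was NOT the old min.
  New min = min(old_min, new_val) = min(-11, 47) = -11

Answer: -11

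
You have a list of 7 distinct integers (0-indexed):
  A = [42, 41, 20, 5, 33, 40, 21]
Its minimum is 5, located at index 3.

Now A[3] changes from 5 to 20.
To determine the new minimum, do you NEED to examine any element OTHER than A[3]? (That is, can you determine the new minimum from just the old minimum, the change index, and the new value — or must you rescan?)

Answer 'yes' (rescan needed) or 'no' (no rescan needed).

Old min = 5 at index 3
Change at index 3: 5 -> 20
Index 3 WAS the min and new value 20 > old min 5. Must rescan other elements to find the new min.
Needs rescan: yes

Answer: yes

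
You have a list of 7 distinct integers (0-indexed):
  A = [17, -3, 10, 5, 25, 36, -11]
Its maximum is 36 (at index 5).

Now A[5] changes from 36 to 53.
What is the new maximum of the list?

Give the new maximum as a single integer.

Answer: 53

Derivation:
Old max = 36 (at index 5)
Change: A[5] 36 -> 53
Changed element WAS the max -> may need rescan.
  Max of remaining elements: 25
  New max = max(53, 25) = 53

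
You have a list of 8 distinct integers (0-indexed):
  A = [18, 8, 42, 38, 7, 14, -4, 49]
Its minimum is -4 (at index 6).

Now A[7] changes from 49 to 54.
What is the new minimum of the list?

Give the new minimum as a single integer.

Old min = -4 (at index 6)
Change: A[7] 49 -> 54
Changed element was NOT the old min.
  New min = min(old_min, new_val) = min(-4, 54) = -4

Answer: -4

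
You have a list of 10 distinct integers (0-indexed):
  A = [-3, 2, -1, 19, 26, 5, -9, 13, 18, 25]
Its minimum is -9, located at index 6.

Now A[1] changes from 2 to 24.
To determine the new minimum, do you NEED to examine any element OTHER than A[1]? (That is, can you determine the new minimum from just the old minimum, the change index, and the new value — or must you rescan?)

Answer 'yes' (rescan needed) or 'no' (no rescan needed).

Answer: no

Derivation:
Old min = -9 at index 6
Change at index 1: 2 -> 24
Index 1 was NOT the min. New min = min(-9, 24). No rescan of other elements needed.
Needs rescan: no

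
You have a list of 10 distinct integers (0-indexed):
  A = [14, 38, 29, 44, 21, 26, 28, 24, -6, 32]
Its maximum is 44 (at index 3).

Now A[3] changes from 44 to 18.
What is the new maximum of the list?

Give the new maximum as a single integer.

Answer: 38

Derivation:
Old max = 44 (at index 3)
Change: A[3] 44 -> 18
Changed element WAS the max -> may need rescan.
  Max of remaining elements: 38
  New max = max(18, 38) = 38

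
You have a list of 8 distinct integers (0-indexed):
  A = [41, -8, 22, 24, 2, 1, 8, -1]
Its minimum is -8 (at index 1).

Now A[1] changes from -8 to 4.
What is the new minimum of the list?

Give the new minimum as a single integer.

Answer: -1

Derivation:
Old min = -8 (at index 1)
Change: A[1] -8 -> 4
Changed element WAS the min. Need to check: is 4 still <= all others?
  Min of remaining elements: -1
  New min = min(4, -1) = -1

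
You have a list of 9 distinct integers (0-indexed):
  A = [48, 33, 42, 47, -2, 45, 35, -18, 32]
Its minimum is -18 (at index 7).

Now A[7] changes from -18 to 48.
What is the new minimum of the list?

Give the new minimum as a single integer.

Answer: -2

Derivation:
Old min = -18 (at index 7)
Change: A[7] -18 -> 48
Changed element WAS the min. Need to check: is 48 still <= all others?
  Min of remaining elements: -2
  New min = min(48, -2) = -2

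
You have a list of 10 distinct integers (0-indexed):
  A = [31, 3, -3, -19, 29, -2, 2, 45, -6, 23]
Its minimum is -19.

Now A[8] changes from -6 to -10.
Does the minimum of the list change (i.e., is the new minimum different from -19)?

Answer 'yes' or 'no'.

Old min = -19
Change: A[8] -6 -> -10
Changed element was NOT the min; min changes only if -10 < -19.
New min = -19; changed? no

Answer: no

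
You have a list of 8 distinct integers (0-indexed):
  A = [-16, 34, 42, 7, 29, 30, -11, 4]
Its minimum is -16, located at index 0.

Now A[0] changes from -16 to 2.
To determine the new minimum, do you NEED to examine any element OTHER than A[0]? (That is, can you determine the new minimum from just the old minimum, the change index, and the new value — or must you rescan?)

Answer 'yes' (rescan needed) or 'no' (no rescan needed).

Answer: yes

Derivation:
Old min = -16 at index 0
Change at index 0: -16 -> 2
Index 0 WAS the min and new value 2 > old min -16. Must rescan other elements to find the new min.
Needs rescan: yes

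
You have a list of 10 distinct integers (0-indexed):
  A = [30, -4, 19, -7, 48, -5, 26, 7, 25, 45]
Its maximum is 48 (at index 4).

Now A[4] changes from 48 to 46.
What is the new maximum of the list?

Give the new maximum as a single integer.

Old max = 48 (at index 4)
Change: A[4] 48 -> 46
Changed element WAS the max -> may need rescan.
  Max of remaining elements: 45
  New max = max(46, 45) = 46

Answer: 46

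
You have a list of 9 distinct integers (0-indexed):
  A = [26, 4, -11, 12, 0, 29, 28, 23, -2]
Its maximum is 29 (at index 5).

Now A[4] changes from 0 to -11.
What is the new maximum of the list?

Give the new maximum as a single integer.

Answer: 29

Derivation:
Old max = 29 (at index 5)
Change: A[4] 0 -> -11
Changed element was NOT the old max.
  New max = max(old_max, new_val) = max(29, -11) = 29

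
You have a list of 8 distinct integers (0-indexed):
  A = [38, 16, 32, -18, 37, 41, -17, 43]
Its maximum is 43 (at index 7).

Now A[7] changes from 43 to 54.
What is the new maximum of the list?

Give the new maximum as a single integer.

Old max = 43 (at index 7)
Change: A[7] 43 -> 54
Changed element WAS the max -> may need rescan.
  Max of remaining elements: 41
  New max = max(54, 41) = 54

Answer: 54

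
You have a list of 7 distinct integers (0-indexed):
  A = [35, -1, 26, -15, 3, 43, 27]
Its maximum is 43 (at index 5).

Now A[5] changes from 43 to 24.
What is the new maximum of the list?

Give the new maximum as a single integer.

Answer: 35

Derivation:
Old max = 43 (at index 5)
Change: A[5] 43 -> 24
Changed element WAS the max -> may need rescan.
  Max of remaining elements: 35
  New max = max(24, 35) = 35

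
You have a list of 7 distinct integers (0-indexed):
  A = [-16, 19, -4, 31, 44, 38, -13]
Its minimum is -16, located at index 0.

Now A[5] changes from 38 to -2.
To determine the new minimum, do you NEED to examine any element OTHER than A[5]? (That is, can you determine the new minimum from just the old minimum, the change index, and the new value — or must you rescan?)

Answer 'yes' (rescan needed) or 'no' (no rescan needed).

Old min = -16 at index 0
Change at index 5: 38 -> -2
Index 5 was NOT the min. New min = min(-16, -2). No rescan of other elements needed.
Needs rescan: no

Answer: no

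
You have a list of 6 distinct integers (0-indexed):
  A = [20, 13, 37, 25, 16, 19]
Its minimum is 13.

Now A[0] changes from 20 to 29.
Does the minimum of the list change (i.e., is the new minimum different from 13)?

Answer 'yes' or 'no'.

Answer: no

Derivation:
Old min = 13
Change: A[0] 20 -> 29
Changed element was NOT the min; min changes only if 29 < 13.
New min = 13; changed? no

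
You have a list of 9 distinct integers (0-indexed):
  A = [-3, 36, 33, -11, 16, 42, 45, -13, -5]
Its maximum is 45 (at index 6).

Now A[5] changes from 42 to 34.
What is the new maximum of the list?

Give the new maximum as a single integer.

Old max = 45 (at index 6)
Change: A[5] 42 -> 34
Changed element was NOT the old max.
  New max = max(old_max, new_val) = max(45, 34) = 45

Answer: 45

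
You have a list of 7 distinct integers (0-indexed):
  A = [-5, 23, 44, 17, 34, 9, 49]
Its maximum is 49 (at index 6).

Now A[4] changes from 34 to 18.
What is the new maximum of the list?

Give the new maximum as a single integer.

Old max = 49 (at index 6)
Change: A[4] 34 -> 18
Changed element was NOT the old max.
  New max = max(old_max, new_val) = max(49, 18) = 49

Answer: 49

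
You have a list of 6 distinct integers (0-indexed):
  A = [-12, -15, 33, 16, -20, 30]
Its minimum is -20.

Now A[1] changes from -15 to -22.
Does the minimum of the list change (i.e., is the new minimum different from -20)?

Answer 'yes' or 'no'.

Old min = -20
Change: A[1] -15 -> -22
Changed element was NOT the min; min changes only if -22 < -20.
New min = -22; changed? yes

Answer: yes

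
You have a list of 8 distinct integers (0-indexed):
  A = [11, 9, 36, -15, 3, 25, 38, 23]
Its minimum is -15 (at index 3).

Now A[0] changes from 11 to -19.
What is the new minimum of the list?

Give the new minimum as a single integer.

Answer: -19

Derivation:
Old min = -15 (at index 3)
Change: A[0] 11 -> -19
Changed element was NOT the old min.
  New min = min(old_min, new_val) = min(-15, -19) = -19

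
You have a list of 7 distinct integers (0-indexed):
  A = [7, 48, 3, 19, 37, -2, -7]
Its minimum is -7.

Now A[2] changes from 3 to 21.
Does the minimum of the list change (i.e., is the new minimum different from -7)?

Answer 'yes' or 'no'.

Answer: no

Derivation:
Old min = -7
Change: A[2] 3 -> 21
Changed element was NOT the min; min changes only if 21 < -7.
New min = -7; changed? no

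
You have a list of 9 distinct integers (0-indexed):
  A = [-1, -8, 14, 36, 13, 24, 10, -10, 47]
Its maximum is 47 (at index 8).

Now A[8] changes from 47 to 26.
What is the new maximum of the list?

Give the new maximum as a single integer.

Answer: 36

Derivation:
Old max = 47 (at index 8)
Change: A[8] 47 -> 26
Changed element WAS the max -> may need rescan.
  Max of remaining elements: 36
  New max = max(26, 36) = 36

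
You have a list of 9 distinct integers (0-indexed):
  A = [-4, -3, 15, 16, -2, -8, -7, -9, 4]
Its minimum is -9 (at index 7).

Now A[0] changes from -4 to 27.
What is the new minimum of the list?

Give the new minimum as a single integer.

Answer: -9

Derivation:
Old min = -9 (at index 7)
Change: A[0] -4 -> 27
Changed element was NOT the old min.
  New min = min(old_min, new_val) = min(-9, 27) = -9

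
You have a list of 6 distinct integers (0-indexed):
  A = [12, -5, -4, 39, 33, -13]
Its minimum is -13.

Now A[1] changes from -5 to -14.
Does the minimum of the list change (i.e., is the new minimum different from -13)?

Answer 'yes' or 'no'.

Answer: yes

Derivation:
Old min = -13
Change: A[1] -5 -> -14
Changed element was NOT the min; min changes only if -14 < -13.
New min = -14; changed? yes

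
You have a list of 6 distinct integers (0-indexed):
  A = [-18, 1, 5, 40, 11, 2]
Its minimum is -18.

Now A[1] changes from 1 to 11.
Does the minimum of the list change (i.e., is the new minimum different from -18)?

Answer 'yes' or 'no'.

Old min = -18
Change: A[1] 1 -> 11
Changed element was NOT the min; min changes only if 11 < -18.
New min = -18; changed? no

Answer: no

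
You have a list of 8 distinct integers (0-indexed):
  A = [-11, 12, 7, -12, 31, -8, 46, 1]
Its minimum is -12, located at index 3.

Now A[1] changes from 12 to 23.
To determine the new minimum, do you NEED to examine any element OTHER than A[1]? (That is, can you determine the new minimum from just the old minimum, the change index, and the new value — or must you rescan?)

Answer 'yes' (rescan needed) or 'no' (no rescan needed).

Answer: no

Derivation:
Old min = -12 at index 3
Change at index 1: 12 -> 23
Index 1 was NOT the min. New min = min(-12, 23). No rescan of other elements needed.
Needs rescan: no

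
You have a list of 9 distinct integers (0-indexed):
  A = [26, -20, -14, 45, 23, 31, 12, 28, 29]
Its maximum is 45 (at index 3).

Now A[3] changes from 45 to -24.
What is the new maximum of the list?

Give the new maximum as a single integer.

Answer: 31

Derivation:
Old max = 45 (at index 3)
Change: A[3] 45 -> -24
Changed element WAS the max -> may need rescan.
  Max of remaining elements: 31
  New max = max(-24, 31) = 31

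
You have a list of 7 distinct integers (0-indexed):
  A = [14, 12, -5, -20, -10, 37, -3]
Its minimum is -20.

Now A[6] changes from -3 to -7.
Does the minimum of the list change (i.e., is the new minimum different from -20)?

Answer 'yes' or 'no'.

Old min = -20
Change: A[6] -3 -> -7
Changed element was NOT the min; min changes only if -7 < -20.
New min = -20; changed? no

Answer: no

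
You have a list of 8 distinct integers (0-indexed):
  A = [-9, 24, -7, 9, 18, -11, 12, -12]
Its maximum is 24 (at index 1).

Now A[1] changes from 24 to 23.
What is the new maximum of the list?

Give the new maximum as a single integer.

Old max = 24 (at index 1)
Change: A[1] 24 -> 23
Changed element WAS the max -> may need rescan.
  Max of remaining elements: 18
  New max = max(23, 18) = 23

Answer: 23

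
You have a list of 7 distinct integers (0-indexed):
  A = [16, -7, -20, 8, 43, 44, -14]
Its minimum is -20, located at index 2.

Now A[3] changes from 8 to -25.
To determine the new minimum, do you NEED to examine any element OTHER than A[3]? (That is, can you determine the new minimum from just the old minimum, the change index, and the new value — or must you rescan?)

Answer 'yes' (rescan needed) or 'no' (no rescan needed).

Answer: no

Derivation:
Old min = -20 at index 2
Change at index 3: 8 -> -25
Index 3 was NOT the min. New min = min(-20, -25). No rescan of other elements needed.
Needs rescan: no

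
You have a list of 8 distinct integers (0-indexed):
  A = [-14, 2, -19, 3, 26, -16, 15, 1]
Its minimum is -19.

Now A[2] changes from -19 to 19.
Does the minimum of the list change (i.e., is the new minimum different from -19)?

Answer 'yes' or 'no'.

Old min = -19
Change: A[2] -19 -> 19
Changed element was the min; new min must be rechecked.
New min = -16; changed? yes

Answer: yes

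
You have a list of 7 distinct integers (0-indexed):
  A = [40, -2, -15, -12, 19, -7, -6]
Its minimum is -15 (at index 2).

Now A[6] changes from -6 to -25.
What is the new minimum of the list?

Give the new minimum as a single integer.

Old min = -15 (at index 2)
Change: A[6] -6 -> -25
Changed element was NOT the old min.
  New min = min(old_min, new_val) = min(-15, -25) = -25

Answer: -25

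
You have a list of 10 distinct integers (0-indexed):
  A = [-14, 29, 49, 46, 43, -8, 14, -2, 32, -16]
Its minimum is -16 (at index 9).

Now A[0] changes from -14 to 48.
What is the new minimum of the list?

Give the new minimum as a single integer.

Old min = -16 (at index 9)
Change: A[0] -14 -> 48
Changed element was NOT the old min.
  New min = min(old_min, new_val) = min(-16, 48) = -16

Answer: -16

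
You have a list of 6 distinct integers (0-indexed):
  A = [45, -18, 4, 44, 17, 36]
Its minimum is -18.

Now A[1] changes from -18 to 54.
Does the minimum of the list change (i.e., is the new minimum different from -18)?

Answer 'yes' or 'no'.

Old min = -18
Change: A[1] -18 -> 54
Changed element was the min; new min must be rechecked.
New min = 4; changed? yes

Answer: yes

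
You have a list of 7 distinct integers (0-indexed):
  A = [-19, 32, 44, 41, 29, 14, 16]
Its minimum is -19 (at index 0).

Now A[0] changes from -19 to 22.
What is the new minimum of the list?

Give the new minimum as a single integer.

Answer: 14

Derivation:
Old min = -19 (at index 0)
Change: A[0] -19 -> 22
Changed element WAS the min. Need to check: is 22 still <= all others?
  Min of remaining elements: 14
  New min = min(22, 14) = 14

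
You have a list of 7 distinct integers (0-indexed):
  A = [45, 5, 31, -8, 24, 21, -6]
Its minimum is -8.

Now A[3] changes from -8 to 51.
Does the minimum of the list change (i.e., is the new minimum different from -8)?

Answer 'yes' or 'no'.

Answer: yes

Derivation:
Old min = -8
Change: A[3] -8 -> 51
Changed element was the min; new min must be rechecked.
New min = -6; changed? yes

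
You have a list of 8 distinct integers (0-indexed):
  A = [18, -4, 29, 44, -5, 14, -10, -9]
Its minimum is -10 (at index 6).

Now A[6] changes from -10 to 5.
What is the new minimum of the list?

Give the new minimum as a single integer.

Old min = -10 (at index 6)
Change: A[6] -10 -> 5
Changed element WAS the min. Need to check: is 5 still <= all others?
  Min of remaining elements: -9
  New min = min(5, -9) = -9

Answer: -9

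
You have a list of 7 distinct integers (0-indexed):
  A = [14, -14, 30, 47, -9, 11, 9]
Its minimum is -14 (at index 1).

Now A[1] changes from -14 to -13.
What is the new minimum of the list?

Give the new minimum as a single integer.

Old min = -14 (at index 1)
Change: A[1] -14 -> -13
Changed element WAS the min. Need to check: is -13 still <= all others?
  Min of remaining elements: -9
  New min = min(-13, -9) = -13

Answer: -13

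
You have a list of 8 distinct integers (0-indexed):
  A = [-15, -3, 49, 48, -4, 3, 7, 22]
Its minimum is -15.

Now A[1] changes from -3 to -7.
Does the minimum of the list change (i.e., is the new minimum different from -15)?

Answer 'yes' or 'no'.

Old min = -15
Change: A[1] -3 -> -7
Changed element was NOT the min; min changes only if -7 < -15.
New min = -15; changed? no

Answer: no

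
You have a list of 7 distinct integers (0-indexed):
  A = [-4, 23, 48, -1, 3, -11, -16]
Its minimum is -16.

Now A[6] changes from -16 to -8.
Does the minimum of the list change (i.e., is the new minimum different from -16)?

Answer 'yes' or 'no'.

Answer: yes

Derivation:
Old min = -16
Change: A[6] -16 -> -8
Changed element was the min; new min must be rechecked.
New min = -11; changed? yes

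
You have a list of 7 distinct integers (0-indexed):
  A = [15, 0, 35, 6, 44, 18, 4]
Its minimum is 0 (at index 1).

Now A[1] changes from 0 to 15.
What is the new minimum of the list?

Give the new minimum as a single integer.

Answer: 4

Derivation:
Old min = 0 (at index 1)
Change: A[1] 0 -> 15
Changed element WAS the min. Need to check: is 15 still <= all others?
  Min of remaining elements: 4
  New min = min(15, 4) = 4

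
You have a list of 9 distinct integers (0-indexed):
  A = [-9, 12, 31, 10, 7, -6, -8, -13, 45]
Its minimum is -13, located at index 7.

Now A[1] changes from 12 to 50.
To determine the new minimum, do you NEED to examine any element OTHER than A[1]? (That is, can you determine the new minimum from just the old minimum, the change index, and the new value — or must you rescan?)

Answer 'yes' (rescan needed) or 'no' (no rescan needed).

Old min = -13 at index 7
Change at index 1: 12 -> 50
Index 1 was NOT the min. New min = min(-13, 50). No rescan of other elements needed.
Needs rescan: no

Answer: no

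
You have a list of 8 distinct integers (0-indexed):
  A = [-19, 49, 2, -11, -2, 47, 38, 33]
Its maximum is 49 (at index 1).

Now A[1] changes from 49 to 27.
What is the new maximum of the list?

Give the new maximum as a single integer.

Old max = 49 (at index 1)
Change: A[1] 49 -> 27
Changed element WAS the max -> may need rescan.
  Max of remaining elements: 47
  New max = max(27, 47) = 47

Answer: 47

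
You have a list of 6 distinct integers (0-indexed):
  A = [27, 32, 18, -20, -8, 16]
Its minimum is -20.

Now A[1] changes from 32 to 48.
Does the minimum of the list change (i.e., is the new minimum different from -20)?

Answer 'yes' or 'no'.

Answer: no

Derivation:
Old min = -20
Change: A[1] 32 -> 48
Changed element was NOT the min; min changes only if 48 < -20.
New min = -20; changed? no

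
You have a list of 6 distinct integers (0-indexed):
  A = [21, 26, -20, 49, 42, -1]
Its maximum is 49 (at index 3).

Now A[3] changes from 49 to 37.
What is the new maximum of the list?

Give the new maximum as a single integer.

Answer: 42

Derivation:
Old max = 49 (at index 3)
Change: A[3] 49 -> 37
Changed element WAS the max -> may need rescan.
  Max of remaining elements: 42
  New max = max(37, 42) = 42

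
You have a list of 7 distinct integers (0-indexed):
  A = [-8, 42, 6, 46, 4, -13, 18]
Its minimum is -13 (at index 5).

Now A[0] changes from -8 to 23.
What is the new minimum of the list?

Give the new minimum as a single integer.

Old min = -13 (at index 5)
Change: A[0] -8 -> 23
Changed element was NOT the old min.
  New min = min(old_min, new_val) = min(-13, 23) = -13

Answer: -13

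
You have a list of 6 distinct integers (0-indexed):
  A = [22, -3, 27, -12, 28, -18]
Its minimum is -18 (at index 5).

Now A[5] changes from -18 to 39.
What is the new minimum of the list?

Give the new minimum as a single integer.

Answer: -12

Derivation:
Old min = -18 (at index 5)
Change: A[5] -18 -> 39
Changed element WAS the min. Need to check: is 39 still <= all others?
  Min of remaining elements: -12
  New min = min(39, -12) = -12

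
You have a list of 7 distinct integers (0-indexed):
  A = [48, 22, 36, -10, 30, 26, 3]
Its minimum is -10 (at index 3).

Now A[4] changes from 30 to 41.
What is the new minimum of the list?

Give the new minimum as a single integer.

Answer: -10

Derivation:
Old min = -10 (at index 3)
Change: A[4] 30 -> 41
Changed element was NOT the old min.
  New min = min(old_min, new_val) = min(-10, 41) = -10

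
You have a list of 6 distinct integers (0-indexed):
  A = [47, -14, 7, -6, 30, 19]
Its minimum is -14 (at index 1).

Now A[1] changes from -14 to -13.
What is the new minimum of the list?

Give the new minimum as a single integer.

Answer: -13

Derivation:
Old min = -14 (at index 1)
Change: A[1] -14 -> -13
Changed element WAS the min. Need to check: is -13 still <= all others?
  Min of remaining elements: -6
  New min = min(-13, -6) = -13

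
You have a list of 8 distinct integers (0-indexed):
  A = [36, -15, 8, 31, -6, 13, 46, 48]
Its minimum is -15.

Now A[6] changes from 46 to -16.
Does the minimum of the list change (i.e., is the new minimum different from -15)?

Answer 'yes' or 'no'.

Old min = -15
Change: A[6] 46 -> -16
Changed element was NOT the min; min changes only if -16 < -15.
New min = -16; changed? yes

Answer: yes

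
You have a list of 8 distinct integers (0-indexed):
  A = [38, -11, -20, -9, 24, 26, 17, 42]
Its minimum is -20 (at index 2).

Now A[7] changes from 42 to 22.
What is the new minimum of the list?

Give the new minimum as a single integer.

Old min = -20 (at index 2)
Change: A[7] 42 -> 22
Changed element was NOT the old min.
  New min = min(old_min, new_val) = min(-20, 22) = -20

Answer: -20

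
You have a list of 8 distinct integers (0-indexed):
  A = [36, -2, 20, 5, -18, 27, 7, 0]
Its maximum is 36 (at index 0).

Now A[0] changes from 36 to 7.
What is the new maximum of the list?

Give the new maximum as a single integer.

Old max = 36 (at index 0)
Change: A[0] 36 -> 7
Changed element WAS the max -> may need rescan.
  Max of remaining elements: 27
  New max = max(7, 27) = 27

Answer: 27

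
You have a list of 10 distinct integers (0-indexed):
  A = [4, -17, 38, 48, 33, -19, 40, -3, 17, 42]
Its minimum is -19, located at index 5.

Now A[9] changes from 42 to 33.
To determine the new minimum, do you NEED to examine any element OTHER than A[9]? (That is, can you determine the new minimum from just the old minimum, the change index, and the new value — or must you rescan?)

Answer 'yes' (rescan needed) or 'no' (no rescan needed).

Old min = -19 at index 5
Change at index 9: 42 -> 33
Index 9 was NOT the min. New min = min(-19, 33). No rescan of other elements needed.
Needs rescan: no

Answer: no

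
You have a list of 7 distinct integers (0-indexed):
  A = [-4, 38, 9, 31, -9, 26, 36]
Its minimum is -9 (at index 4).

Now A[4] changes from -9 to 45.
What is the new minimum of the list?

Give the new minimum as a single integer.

Answer: -4

Derivation:
Old min = -9 (at index 4)
Change: A[4] -9 -> 45
Changed element WAS the min. Need to check: is 45 still <= all others?
  Min of remaining elements: -4
  New min = min(45, -4) = -4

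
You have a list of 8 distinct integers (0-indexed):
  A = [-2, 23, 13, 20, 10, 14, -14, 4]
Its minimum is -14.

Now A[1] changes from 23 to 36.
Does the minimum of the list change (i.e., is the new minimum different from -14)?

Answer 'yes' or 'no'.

Answer: no

Derivation:
Old min = -14
Change: A[1] 23 -> 36
Changed element was NOT the min; min changes only if 36 < -14.
New min = -14; changed? no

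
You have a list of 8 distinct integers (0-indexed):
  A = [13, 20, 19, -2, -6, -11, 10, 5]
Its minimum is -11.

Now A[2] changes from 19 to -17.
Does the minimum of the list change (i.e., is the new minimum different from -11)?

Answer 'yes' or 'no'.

Answer: yes

Derivation:
Old min = -11
Change: A[2] 19 -> -17
Changed element was NOT the min; min changes only if -17 < -11.
New min = -17; changed? yes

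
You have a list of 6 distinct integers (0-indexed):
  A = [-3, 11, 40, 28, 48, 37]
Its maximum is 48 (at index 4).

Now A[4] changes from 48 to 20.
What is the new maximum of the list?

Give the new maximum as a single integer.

Old max = 48 (at index 4)
Change: A[4] 48 -> 20
Changed element WAS the max -> may need rescan.
  Max of remaining elements: 40
  New max = max(20, 40) = 40

Answer: 40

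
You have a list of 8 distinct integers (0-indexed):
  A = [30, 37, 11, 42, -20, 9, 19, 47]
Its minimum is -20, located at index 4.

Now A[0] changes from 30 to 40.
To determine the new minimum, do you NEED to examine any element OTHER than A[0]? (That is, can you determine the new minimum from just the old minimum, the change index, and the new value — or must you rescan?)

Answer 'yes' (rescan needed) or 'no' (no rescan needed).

Answer: no

Derivation:
Old min = -20 at index 4
Change at index 0: 30 -> 40
Index 0 was NOT the min. New min = min(-20, 40). No rescan of other elements needed.
Needs rescan: no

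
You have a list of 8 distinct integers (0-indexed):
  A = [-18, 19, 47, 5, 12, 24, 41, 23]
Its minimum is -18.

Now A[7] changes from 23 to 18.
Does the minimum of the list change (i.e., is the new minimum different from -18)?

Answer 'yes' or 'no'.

Answer: no

Derivation:
Old min = -18
Change: A[7] 23 -> 18
Changed element was NOT the min; min changes only if 18 < -18.
New min = -18; changed? no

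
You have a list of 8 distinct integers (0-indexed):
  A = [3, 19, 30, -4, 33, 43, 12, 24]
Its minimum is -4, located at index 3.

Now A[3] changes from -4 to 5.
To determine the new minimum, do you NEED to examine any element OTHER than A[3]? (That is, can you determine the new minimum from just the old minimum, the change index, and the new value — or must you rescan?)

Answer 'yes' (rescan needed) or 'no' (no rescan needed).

Old min = -4 at index 3
Change at index 3: -4 -> 5
Index 3 WAS the min and new value 5 > old min -4. Must rescan other elements to find the new min.
Needs rescan: yes

Answer: yes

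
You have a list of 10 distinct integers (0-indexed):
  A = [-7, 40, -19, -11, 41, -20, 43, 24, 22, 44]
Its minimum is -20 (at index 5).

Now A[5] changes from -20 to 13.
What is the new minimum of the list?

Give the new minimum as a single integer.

Answer: -19

Derivation:
Old min = -20 (at index 5)
Change: A[5] -20 -> 13
Changed element WAS the min. Need to check: is 13 still <= all others?
  Min of remaining elements: -19
  New min = min(13, -19) = -19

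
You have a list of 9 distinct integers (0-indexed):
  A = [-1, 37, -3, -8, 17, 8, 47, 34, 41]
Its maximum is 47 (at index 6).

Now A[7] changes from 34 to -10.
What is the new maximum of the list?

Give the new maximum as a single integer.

Old max = 47 (at index 6)
Change: A[7] 34 -> -10
Changed element was NOT the old max.
  New max = max(old_max, new_val) = max(47, -10) = 47

Answer: 47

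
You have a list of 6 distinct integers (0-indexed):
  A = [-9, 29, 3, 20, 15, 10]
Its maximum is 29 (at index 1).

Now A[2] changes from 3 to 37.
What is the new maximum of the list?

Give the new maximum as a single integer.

Old max = 29 (at index 1)
Change: A[2] 3 -> 37
Changed element was NOT the old max.
  New max = max(old_max, new_val) = max(29, 37) = 37

Answer: 37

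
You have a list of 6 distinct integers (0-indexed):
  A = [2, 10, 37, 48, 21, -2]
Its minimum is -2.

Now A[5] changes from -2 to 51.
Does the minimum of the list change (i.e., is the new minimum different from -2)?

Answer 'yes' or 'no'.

Answer: yes

Derivation:
Old min = -2
Change: A[5] -2 -> 51
Changed element was the min; new min must be rechecked.
New min = 2; changed? yes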